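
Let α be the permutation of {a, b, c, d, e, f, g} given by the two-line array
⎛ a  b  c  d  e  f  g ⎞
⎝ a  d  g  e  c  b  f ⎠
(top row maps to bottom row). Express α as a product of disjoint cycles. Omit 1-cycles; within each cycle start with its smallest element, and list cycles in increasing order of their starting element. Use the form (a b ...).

Start at b and follow images: b → d → e → c → g → f → b, giving the cycle (b d e c g f).
Continuing from each remaining unvisited element yields (b d e c g f).

(b d e c g f)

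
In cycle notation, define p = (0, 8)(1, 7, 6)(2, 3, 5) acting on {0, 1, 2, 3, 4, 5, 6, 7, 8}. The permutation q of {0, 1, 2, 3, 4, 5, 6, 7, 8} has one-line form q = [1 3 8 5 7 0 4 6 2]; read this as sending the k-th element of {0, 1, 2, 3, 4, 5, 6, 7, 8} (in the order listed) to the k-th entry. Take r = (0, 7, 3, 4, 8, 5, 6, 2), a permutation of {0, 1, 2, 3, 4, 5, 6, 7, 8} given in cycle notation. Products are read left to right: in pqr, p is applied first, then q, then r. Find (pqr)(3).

Apply the permutations in order: p(3) = 5, then q(5) = 0, then r(0) = 7. So (pqr)(3) = 7.

7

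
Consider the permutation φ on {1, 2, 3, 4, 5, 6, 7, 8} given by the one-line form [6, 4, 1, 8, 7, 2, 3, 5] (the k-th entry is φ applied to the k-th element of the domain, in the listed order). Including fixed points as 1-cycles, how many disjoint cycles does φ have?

The cycle decomposition is (1, 6, 2, 4, 8, 5, 7, 3), which has 1 cycle (counting 1-cycles).

1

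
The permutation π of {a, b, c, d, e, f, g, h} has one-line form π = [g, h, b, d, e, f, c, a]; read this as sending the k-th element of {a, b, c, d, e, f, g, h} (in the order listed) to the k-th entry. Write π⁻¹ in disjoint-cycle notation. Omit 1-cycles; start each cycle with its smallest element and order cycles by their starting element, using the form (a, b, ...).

(a, h, b, c, g)

First write π in disjoint cycles: (a, g, c, b, h).
The inverse reverses every cycle; in canonical form, π⁻¹ = (a, h, b, c, g).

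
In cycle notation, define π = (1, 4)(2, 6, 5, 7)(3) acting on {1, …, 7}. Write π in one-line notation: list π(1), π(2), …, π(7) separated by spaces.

Reading each image from the cycles: 1↦4, 2↦6, 3↦3, 4↦1, 5↦7, 6↦5, 7↦2.
Listing these in domain order gives 4 6 3 1 7 5 2.

4 6 3 1 7 5 2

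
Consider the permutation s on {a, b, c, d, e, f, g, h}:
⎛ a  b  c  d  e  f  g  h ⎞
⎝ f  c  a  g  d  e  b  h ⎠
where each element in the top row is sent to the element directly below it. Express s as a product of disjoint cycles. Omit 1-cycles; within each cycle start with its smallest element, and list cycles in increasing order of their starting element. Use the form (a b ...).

(a f e d g b c)

Iterating s from a gives a → f → e → d → g → b → c → a; that is the 7-cycle (a f e d g b c).
Continuing from each remaining unvisited element yields (a f e d g b c).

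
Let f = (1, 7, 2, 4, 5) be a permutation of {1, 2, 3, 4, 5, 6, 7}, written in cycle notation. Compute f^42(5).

7

5 lies in the 5-cycle (1, 7, 2, 4, 5).
Since the cycle has length 5, f^42 acts on it the same as f^2 (42 mod 5 = 2).
Advancing 2 steps from 5: 5 → 1 → 7.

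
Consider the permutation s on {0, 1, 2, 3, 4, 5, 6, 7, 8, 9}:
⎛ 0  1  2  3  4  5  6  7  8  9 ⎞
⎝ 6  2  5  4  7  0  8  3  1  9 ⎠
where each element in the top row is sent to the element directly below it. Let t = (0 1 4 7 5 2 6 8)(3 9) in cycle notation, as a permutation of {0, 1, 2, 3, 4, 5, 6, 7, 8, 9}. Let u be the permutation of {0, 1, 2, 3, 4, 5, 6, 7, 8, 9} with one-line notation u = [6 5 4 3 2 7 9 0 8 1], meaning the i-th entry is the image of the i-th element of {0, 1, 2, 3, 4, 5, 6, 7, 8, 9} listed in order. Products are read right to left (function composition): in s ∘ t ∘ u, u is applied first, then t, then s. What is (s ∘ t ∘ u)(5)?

0

Apply the permutations in order: u(5) = 7, then t(7) = 5, then s(5) = 0. So (s ∘ t ∘ u)(5) = 0.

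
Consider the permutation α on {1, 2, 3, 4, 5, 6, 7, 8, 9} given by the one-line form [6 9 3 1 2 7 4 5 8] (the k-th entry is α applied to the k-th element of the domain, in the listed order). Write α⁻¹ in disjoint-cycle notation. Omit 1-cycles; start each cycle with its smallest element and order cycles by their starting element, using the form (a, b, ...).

(1, 4, 7, 6)(2, 5, 8, 9)

The cycle decomposition of α is (1, 6, 7, 4)(2, 9, 8, 5).
Reversing each cycle (and rotating so the smallest element leads) gives α⁻¹ = (1, 4, 7, 6)(2, 5, 8, 9).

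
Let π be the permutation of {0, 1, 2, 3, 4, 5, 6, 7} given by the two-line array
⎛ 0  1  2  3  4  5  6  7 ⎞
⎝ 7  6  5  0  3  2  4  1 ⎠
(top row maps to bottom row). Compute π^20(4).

Tracing 4 → 3 → … returns to 4 after 6 steps, so 4 lies in a 6-cycle (0 7 1 6 4 3).
On a 6-cycle, π^6 is the identity, so π^20 = π^2 there (20 ≡ 2 mod 6).
Stepping 2 places around the cycle: 4 → 3 → 0.

0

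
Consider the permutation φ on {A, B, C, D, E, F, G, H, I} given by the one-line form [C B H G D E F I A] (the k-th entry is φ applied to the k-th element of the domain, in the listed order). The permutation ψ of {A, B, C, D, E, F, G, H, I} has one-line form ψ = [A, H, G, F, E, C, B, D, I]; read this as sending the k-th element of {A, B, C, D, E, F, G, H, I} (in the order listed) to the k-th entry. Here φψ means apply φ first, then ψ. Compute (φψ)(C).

D

φ(C) = H, then ψ(H) = D; composing gives (φψ)(C) = D.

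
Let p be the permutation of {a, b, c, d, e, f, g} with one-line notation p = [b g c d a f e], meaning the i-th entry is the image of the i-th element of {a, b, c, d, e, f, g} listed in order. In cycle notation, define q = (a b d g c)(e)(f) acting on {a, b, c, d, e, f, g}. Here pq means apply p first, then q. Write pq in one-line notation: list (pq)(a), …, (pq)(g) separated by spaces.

d c a g b f e

(pq)(x) = q(p(x)). Computing each image: q(p(a)) = q(b) = d, q(p(b)) = q(g) = c, q(p(c)) = q(c) = a, q(p(d)) = q(d) = g, q(p(e)) = q(a) = b, q(p(f)) = q(f) = f, q(p(g)) = q(e) = e.
Hence pq = [d c a g b f e].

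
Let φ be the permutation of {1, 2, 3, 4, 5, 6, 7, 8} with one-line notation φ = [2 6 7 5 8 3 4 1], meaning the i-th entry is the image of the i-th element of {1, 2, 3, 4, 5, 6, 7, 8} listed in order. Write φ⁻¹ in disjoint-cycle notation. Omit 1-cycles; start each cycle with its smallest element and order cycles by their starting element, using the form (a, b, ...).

(1, 8, 5, 4, 7, 3, 6, 2)

The cycle decomposition of φ is (1, 2, 6, 3, 7, 4, 5, 8).
The inverse reverses every cycle; in canonical form, φ⁻¹ = (1, 8, 5, 4, 7, 3, 6, 2).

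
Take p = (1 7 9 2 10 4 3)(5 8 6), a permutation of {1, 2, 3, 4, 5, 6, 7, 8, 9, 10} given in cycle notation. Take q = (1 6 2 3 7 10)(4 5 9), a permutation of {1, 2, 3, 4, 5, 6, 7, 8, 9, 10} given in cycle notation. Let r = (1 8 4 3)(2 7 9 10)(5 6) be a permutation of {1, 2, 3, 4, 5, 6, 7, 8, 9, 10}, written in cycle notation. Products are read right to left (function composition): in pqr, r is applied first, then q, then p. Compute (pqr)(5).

10

(pqr)(5) = p(q(r(5))). r(5) = 6, then q(6) = 2, then p(2) = 10, so the result is 10.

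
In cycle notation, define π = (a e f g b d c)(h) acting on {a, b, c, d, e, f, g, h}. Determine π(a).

e

Within (a e f g b d c), a ↦ e.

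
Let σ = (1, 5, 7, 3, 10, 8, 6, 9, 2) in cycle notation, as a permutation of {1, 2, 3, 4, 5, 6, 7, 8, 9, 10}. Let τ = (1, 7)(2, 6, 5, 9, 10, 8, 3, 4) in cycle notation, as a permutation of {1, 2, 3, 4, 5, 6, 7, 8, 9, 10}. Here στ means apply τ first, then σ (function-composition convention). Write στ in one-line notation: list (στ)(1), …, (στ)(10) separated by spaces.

3 9 4 1 2 7 5 10 8 6

(στ)(x) = σ(τ(x)). Computing each image: σ(τ(1)) = σ(7) = 3, σ(τ(2)) = σ(6) = 9, σ(τ(3)) = σ(4) = 4, σ(τ(4)) = σ(2) = 1, σ(τ(5)) = σ(9) = 2, σ(τ(6)) = σ(5) = 7, σ(τ(7)) = σ(1) = 5, σ(τ(8)) = σ(3) = 10, σ(τ(9)) = σ(10) = 8, σ(τ(10)) = σ(8) = 6.
Hence στ = [3 9 4 1 2 7 5 10 8 6].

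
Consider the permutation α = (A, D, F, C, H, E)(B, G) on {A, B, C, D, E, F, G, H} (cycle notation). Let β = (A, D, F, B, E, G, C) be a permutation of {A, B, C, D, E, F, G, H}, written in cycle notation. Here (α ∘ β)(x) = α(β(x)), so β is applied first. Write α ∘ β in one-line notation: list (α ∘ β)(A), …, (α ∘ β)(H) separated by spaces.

For each element, apply β then α: A → D → F; B → E → A; C → A → D; D → F → C; E → G → B; F → B → G; G → C → H; H → H → E.
So α ∘ β in one-line form is F A D C B G H E.

F A D C B G H E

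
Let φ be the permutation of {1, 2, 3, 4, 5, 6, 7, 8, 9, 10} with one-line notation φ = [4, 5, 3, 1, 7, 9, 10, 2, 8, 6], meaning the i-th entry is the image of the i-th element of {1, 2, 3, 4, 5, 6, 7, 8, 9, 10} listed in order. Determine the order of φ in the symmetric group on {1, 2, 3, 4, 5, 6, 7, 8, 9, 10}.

Decomposing into disjoint cycles gives cycle lengths 7, 2, 1.
The order is lcm(7, 2) = 14.

14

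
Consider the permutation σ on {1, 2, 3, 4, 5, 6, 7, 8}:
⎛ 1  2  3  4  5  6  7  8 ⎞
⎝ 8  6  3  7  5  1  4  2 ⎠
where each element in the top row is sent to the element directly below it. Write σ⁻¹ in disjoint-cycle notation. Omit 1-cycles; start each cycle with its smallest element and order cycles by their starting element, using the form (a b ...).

First write σ in disjoint cycles: (1 8 2 6)(4 7).
The inverse reverses every cycle; in canonical form, σ⁻¹ = (1 6 2 8)(4 7).

(1 6 2 8)(4 7)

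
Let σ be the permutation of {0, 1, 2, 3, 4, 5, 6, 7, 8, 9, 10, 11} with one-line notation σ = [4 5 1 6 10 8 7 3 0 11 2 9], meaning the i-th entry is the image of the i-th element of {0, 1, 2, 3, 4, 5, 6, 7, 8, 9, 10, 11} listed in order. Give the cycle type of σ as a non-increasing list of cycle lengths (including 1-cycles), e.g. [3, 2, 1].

[7, 3, 2]

The disjoint cycles are (0 4 10 2 1 5 8)(3 6 7)(9 11), with lengths 7, 3, 2 in non-increasing order.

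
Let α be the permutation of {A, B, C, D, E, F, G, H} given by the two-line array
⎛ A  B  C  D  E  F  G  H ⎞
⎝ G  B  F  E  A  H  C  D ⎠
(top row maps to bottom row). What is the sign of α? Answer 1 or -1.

1

In disjoint-cycle form the cycle lengths are 7, 1.
A cycle is odd iff its length is even; α has 0 even-length cycles, so sgn(α) = (−1)^0 and α is even.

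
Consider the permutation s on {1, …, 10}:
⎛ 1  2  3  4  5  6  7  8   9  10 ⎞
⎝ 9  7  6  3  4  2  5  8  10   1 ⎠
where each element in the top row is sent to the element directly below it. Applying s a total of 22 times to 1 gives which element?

9

Tracing 1 → 9 → … returns to 1 after 3 steps, so 1 lies in a 3-cycle (1, 9, 10).
Since the cycle has length 3, s^22 acts on it the same as s^1 (22 mod 3 = 1).
Advancing 1 step from 1: 1 → 9.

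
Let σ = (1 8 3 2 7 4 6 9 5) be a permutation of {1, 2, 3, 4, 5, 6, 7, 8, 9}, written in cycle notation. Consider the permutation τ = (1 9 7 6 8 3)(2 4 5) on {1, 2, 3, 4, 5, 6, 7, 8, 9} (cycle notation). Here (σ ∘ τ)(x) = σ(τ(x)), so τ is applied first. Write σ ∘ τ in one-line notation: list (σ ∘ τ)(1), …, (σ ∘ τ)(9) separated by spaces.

5 6 8 1 7 3 9 2 4

(σ ∘ τ)(x) = σ(τ(x)). Computing each image: σ(τ(1)) = σ(9) = 5, σ(τ(2)) = σ(4) = 6, σ(τ(3)) = σ(1) = 8, σ(τ(4)) = σ(5) = 1, σ(τ(5)) = σ(2) = 7, σ(τ(6)) = σ(8) = 3, σ(τ(7)) = σ(6) = 9, σ(τ(8)) = σ(3) = 2, σ(τ(9)) = σ(7) = 4.
Hence σ ∘ τ = [5 6 8 1 7 3 9 2 4].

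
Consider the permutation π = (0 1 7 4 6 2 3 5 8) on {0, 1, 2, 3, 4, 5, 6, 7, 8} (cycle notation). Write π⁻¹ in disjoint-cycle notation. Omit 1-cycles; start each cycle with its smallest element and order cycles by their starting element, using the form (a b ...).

(0 8 5 3 2 6 4 7 1)

If π sends a → b within a cycle, π⁻¹ sends b → a; equivalently, reverse each cycle.
After reversing and putting each cycle's least element first, π⁻¹ = (0 8 5 3 2 6 4 7 1).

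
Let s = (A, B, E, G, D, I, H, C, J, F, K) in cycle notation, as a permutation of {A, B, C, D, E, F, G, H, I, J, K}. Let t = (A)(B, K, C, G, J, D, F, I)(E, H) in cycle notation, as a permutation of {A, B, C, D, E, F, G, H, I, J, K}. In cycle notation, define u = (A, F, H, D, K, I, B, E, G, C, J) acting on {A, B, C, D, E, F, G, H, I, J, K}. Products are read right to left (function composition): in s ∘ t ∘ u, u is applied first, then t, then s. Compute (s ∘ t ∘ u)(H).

K

(s ∘ t ∘ u)(H) = s(t(u(H))). u(H) = D, then t(D) = F, then s(F) = K, so the result is K.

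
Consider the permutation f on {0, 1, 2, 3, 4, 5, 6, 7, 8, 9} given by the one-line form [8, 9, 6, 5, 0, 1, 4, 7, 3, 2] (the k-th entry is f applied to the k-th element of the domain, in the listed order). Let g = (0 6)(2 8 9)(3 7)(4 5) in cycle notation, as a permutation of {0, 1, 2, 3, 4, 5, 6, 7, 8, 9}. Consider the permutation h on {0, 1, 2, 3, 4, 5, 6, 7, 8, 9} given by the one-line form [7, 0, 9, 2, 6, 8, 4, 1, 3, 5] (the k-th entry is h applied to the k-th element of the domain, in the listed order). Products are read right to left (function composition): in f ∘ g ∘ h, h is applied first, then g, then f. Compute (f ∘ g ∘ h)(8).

(f ∘ g ∘ h)(8) = f(g(h(8))). h(8) = 3, then g(3) = 7, then f(7) = 7, so the result is 7.

7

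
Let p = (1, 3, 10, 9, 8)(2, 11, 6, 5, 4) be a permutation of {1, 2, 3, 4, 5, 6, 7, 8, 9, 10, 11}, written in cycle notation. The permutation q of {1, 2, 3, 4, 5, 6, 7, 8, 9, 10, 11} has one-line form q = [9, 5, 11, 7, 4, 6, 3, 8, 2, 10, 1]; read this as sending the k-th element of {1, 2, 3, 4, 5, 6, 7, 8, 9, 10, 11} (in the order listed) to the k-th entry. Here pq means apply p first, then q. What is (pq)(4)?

p(4) = 2, then q(2) = 5; composing gives (pq)(4) = 5.

5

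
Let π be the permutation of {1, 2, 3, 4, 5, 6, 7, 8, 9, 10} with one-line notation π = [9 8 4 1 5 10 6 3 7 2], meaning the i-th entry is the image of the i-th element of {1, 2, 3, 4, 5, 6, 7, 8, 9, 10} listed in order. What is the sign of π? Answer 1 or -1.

1

In disjoint-cycle form the cycle lengths are 9, 1.
A cycle is odd iff its length is even; π has 0 even-length cycles, so sgn(π) = (−1)^0 and π is even.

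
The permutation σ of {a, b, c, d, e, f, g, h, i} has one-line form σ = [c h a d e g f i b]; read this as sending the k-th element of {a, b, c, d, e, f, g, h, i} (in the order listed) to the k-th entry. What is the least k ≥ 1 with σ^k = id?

The disjoint-cycle form of σ has cycle lengths 3, 2, 2, 1, 1.
The order is lcm(3, 2, 2) = 6.

6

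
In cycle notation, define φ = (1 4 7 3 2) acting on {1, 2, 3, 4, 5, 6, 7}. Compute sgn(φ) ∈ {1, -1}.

1

The cycle lengths are 5, 1, 1.
A cycle of length ℓ contributes ℓ−1 transpositions, so φ is a product of 4 transpositions — even.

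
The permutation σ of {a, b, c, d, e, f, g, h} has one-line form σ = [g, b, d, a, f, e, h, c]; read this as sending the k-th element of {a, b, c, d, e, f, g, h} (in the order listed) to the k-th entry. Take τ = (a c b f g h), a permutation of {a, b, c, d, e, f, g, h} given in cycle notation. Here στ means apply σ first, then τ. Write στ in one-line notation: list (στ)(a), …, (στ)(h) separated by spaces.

h f d c g e a b

(στ)(x) = τ(σ(x)). Computing each image: τ(σ(a)) = τ(g) = h, τ(σ(b)) = τ(b) = f, τ(σ(c)) = τ(d) = d, τ(σ(d)) = τ(a) = c, τ(σ(e)) = τ(f) = g, τ(σ(f)) = τ(e) = e, τ(σ(g)) = τ(h) = a, τ(σ(h)) = τ(c) = b.
Hence στ = [h f d c g e a b].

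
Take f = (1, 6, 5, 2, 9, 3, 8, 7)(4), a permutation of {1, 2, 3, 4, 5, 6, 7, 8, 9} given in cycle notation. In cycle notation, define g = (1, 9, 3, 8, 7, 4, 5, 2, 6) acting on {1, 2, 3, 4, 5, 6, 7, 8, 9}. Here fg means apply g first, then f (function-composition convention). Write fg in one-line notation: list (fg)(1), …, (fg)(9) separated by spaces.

(fg)(x) = f(g(x)). Computing each image: f(g(1)) = f(9) = 3, f(g(2)) = f(6) = 5, f(g(3)) = f(8) = 7, f(g(4)) = f(5) = 2, f(g(5)) = f(2) = 9, f(g(6)) = f(1) = 6, f(g(7)) = f(4) = 4, f(g(8)) = f(7) = 1, f(g(9)) = f(3) = 8.
Hence fg = [3 5 7 2 9 6 4 1 8].

3 5 7 2 9 6 4 1 8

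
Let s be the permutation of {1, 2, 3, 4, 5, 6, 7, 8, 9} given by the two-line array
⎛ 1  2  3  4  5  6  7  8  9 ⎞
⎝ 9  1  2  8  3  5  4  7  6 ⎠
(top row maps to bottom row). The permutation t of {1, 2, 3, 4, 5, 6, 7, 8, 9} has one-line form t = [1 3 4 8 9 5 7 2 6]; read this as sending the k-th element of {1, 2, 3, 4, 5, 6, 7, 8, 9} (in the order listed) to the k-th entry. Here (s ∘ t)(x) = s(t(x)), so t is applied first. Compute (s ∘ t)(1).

9

(s ∘ t)(1) = s(t(1)). t(1) = 1, then s(1) = 9. So (s ∘ t)(1) = 9.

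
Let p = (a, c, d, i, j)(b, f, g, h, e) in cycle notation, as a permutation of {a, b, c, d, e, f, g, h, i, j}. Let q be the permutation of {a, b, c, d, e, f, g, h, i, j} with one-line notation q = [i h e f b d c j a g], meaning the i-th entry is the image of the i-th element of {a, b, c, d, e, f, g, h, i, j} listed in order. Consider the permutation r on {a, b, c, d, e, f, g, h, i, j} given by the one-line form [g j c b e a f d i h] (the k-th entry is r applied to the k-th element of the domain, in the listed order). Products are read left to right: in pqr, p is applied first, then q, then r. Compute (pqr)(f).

c

(pqr)(f) = r(q(p(f))). p(f) = g, then q(g) = c, then r(c) = c, so the result is c.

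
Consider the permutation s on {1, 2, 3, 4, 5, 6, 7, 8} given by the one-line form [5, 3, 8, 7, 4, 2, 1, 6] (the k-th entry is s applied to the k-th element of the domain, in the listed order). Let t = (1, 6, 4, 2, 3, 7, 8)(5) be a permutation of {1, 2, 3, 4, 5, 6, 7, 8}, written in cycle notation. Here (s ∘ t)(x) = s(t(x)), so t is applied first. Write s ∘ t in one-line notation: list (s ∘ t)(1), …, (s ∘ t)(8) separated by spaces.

For each element, apply t then s: 1 → 6 → 2; 2 → 3 → 8; 3 → 7 → 1; 4 → 2 → 3; 5 → 5 → 4; 6 → 4 → 7; 7 → 8 → 6; 8 → 1 → 5.
So s ∘ t in one-line form is 2 8 1 3 4 7 6 5.

2 8 1 3 4 7 6 5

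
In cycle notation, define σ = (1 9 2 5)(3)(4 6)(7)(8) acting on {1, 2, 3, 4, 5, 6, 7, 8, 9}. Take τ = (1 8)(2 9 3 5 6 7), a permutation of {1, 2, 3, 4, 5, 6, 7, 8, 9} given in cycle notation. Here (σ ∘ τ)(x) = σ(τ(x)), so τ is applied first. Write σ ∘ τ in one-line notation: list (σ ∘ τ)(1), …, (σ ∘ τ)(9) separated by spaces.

(σ ∘ τ)(x) = σ(τ(x)). Computing each image: σ(τ(1)) = σ(8) = 8, σ(τ(2)) = σ(9) = 2, σ(τ(3)) = σ(5) = 1, σ(τ(4)) = σ(4) = 6, σ(τ(5)) = σ(6) = 4, σ(τ(6)) = σ(7) = 7, σ(τ(7)) = σ(2) = 5, σ(τ(8)) = σ(1) = 9, σ(τ(9)) = σ(3) = 3.
Hence σ ∘ τ = [8 2 1 6 4 7 5 9 3].

8 2 1 6 4 7 5 9 3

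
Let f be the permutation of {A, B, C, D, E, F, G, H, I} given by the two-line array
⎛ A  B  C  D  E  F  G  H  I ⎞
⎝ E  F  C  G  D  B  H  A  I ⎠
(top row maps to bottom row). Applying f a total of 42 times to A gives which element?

Tracing A → E → … returns to A after 5 steps, so A lies in a 5-cycle (A E D G H).
Powers repeat with period 5 on this cycle, and 42 mod 5 = 2, so f^42(A) = f^2(A).
Advancing 2 steps from A: A → E → D.

D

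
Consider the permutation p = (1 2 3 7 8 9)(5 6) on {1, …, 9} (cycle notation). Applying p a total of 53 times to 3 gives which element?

2

3 lies in the 6-cycle (1 2 3 7 8 9).
Powers repeat with period 6 on this cycle, and 53 mod 6 = 5, so p^53(3) = p^5(3).
Stepping 5 places around the cycle: 3 → 7 → 8 → 9 → 1 → 2.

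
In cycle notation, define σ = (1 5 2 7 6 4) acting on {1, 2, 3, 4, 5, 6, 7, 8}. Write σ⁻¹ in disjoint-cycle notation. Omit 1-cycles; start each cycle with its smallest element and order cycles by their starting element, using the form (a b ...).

If σ sends a → b within a cycle, σ⁻¹ sends b → a; equivalently, reverse each cycle.
After reversing and putting each cycle's least element first, σ⁻¹ = (1 4 6 7 2 5).

(1 4 6 7 2 5)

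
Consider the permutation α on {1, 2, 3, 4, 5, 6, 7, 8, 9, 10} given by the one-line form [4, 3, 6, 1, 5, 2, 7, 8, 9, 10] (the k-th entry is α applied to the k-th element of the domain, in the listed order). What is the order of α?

6

Decomposing into disjoint cycles gives cycle lengths 3, 2, 1, 1, 1, 1, 1.
The order is lcm(3, 2) = 6.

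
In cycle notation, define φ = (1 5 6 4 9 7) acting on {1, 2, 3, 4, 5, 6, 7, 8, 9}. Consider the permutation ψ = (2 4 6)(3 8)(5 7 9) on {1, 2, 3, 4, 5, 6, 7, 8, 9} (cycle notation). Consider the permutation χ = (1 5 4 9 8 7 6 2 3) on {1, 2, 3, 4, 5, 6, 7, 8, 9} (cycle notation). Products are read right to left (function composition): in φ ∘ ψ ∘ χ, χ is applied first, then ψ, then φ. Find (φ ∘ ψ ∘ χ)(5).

4

Chase 5: χ(5) = 4; ψ(4) = 6; φ(6) = 4. Hence (φ ∘ ψ ∘ χ)(5) = 4.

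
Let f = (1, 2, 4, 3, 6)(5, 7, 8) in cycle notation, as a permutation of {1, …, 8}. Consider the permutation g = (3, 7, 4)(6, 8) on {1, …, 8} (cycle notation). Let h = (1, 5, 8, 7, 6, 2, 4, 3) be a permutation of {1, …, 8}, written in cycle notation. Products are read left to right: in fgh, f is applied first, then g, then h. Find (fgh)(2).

1

Apply the permutations in order: f(2) = 4, then g(4) = 3, then h(3) = 1. So (fgh)(2) = 1.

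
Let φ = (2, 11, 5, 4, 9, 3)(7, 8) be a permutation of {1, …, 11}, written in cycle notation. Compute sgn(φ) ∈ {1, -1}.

1

The cycle lengths are 6, 2, 1, 1, 1.
A cycle is odd iff its length is even; φ has 2 even-length cycles, so sgn(φ) = (−1)^2 and φ is even.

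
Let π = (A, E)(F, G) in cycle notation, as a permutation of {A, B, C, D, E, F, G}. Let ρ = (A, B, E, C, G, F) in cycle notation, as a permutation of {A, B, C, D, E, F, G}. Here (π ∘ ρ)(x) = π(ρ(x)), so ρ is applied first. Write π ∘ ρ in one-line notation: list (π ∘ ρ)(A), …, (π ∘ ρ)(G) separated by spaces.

For each element, apply ρ then π: A → B → B; B → E → A; C → G → F; D → D → D; E → C → C; F → A → E; G → F → G.
Collecting the images, π ∘ ρ = [B A F D C E G].

B A F D C E G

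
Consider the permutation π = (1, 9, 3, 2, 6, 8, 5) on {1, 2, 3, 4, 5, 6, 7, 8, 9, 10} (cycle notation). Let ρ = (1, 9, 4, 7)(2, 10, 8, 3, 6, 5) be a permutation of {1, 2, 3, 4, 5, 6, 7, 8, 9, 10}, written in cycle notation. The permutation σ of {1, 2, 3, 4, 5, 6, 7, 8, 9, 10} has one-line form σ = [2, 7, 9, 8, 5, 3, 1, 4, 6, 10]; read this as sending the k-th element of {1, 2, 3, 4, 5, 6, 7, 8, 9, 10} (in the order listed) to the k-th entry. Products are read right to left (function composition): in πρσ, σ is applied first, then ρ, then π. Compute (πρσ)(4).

2

(πρσ)(4) = π(ρ(σ(4))). σ(4) = 8, then ρ(8) = 3, then π(3) = 2, so the result is 2.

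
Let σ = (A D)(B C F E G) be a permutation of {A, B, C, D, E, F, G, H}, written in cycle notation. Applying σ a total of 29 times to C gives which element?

C lies in the 5-cycle (B C F E G).
Powers repeat with period 5 on this cycle, and 29 mod 5 = 4, so σ^29(C) = σ^4(C).
Stepping 4 places around the cycle: C → F → E → G → B.

B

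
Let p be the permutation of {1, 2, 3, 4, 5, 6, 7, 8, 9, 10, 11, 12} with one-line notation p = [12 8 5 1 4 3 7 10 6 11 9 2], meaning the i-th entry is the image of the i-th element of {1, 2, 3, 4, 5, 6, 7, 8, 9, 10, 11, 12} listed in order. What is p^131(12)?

Tracing 12 → 2 → … returns to 12 after 11 steps, so 12 lies in an 11-cycle (1, 12, 2, 8, 10, 11, 9, 6, 3, 5, 4).
Powers repeat with period 11 on this cycle, and 131 mod 11 = 10, so p^131(12) = p^10(12).
Advancing 10 steps from 12: 12 → 2 → 8 → 10 → 11 → 9 → 6 → 3 → 5 → 4 → 1.

1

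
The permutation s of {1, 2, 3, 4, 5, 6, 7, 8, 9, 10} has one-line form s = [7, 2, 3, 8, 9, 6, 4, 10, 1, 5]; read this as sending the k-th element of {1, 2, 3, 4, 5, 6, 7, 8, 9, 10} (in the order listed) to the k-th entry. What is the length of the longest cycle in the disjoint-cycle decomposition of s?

Decomposing into disjoint cycles gives (1, 7, 4, 8, 10, 5, 9); the longest has length 7.

7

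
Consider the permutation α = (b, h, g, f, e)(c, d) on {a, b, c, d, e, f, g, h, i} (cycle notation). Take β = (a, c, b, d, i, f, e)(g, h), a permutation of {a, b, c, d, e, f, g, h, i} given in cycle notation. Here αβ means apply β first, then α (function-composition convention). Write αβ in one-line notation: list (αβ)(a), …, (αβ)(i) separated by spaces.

d c h i a b g f e

(αβ)(x) = α(β(x)). Computing each image: α(β(a)) = α(c) = d, α(β(b)) = α(d) = c, α(β(c)) = α(b) = h, α(β(d)) = α(i) = i, α(β(e)) = α(a) = a, α(β(f)) = α(e) = b, α(β(g)) = α(h) = g, α(β(h)) = α(g) = f, α(β(i)) = α(f) = e.
Hence αβ = [d c h i a b g f e].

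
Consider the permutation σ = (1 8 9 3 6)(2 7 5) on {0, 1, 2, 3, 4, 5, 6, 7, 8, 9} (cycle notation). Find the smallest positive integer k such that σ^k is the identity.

The cycle type of σ is (5, 3, 1, 1).
The order is lcm(5, 3) = 15.

15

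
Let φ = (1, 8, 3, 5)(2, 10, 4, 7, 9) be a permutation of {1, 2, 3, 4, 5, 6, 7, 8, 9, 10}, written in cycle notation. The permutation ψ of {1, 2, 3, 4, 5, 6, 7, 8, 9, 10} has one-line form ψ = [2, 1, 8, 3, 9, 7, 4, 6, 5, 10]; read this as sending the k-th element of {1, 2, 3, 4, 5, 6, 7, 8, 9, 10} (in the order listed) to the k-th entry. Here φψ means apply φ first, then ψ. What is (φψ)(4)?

4

φ(4) = 7, then ψ(7) = 4; composing gives (φψ)(4) = 4.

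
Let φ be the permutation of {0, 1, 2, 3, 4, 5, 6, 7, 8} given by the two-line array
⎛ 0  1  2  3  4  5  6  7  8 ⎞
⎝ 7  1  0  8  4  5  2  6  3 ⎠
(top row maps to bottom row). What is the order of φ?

4

The disjoint-cycle form of φ has cycle lengths 4, 2, 1, 1, 1.
The order of φ is the least common multiple of its cycle lengths: lcm(4, 2) = 4.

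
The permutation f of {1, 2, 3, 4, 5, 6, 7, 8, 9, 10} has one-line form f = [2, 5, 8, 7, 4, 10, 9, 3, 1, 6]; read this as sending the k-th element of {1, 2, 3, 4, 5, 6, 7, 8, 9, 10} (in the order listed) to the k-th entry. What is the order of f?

6

Decomposing into disjoint cycles gives cycle lengths 6, 2, 2.
The order is lcm(6, 2, 2) = 6.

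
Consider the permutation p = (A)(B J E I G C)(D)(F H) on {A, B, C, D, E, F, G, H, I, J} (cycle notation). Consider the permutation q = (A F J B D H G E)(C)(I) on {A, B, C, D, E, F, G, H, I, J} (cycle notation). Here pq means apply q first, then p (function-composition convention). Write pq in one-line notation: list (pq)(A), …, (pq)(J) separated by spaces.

Chase each element through q then p: A → F → H; B → D → D; C → C → B; D → H → F; E → A → A; F → J → E; G → E → I; H → G → C; I → I → G; J → B → J.
Collecting the images, pq = [H D B F A E I C G J].

H D B F A E I C G J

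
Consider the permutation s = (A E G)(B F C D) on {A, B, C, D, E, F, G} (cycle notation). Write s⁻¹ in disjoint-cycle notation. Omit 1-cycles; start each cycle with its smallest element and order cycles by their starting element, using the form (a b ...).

(A G E)(B D C F)

The inverse reverses each cycle.
Reversing each cycle of s and rotating so the smallest element leads gives (A G E)(B D C F).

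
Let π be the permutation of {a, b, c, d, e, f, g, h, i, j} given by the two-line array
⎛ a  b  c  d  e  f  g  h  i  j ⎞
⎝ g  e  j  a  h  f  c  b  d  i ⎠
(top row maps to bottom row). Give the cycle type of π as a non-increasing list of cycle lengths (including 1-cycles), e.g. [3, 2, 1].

The disjoint cycles are (a g c j i d)(b e h)(f), with lengths 6, 3, 1 in non-increasing order.

[6, 3, 1]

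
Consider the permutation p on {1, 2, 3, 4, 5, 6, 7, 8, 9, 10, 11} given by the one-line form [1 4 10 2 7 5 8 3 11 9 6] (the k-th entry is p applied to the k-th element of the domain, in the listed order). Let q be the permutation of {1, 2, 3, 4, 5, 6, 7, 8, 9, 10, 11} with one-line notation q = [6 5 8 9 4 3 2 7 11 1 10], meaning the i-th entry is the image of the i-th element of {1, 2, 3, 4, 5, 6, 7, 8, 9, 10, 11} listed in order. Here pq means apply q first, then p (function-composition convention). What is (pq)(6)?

q(6) = 3, then p(3) = 10; composing gives (pq)(6) = 10.

10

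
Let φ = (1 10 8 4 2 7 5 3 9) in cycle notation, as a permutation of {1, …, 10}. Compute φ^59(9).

2

9 lies in the 9-cycle (1 10 8 4 2 7 5 3 9).
Since the cycle has length 9, φ^59 acts on it the same as φ^5 (59 mod 9 = 5).
Advancing 5 steps from 9: 9 → 1 → 10 → 8 → 4 → 2.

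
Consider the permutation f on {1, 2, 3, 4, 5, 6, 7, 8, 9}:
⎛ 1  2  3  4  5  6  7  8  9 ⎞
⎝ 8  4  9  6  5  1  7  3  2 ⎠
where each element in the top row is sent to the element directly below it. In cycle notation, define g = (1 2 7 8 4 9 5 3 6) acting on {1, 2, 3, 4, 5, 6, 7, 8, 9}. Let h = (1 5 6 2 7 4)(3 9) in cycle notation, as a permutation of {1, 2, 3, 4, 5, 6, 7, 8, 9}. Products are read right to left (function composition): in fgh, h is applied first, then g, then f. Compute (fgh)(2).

(fgh)(2) = f(g(h(2))). h(2) = 7, then g(7) = 8, then f(8) = 3, so the result is 3.

3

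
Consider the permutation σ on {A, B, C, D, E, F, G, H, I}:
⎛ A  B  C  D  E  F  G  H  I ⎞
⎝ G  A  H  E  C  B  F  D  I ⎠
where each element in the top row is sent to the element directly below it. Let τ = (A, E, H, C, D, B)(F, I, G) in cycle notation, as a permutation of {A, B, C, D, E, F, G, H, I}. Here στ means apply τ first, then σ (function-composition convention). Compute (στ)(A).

C

First apply τ: τ(A) = E, then σ(E) = C. Thus (στ)(A) = C.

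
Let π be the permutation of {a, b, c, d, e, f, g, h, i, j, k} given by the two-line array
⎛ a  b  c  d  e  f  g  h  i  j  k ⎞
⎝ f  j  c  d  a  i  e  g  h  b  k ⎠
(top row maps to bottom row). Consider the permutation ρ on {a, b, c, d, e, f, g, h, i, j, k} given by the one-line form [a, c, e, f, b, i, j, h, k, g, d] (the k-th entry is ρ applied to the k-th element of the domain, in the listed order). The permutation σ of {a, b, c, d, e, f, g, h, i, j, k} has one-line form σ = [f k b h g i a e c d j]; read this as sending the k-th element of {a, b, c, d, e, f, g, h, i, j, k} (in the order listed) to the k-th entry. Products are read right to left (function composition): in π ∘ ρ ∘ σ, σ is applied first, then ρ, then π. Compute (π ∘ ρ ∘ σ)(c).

Chase c: σ(c) = b; ρ(b) = c; π(c) = c. Hence (π ∘ ρ ∘ σ)(c) = c.

c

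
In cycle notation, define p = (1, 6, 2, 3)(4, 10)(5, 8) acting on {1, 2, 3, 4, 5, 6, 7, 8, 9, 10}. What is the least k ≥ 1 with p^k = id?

4

The disjoint cycles have lengths 4, 2, 2, 1, 1.
Since disjoint cycles commute, ord(p) = lcm(4, 2, 2) = 4.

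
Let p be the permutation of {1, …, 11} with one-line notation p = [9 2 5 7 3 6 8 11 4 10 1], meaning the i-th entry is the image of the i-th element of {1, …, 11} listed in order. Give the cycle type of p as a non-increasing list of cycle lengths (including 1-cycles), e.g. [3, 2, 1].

[6, 2, 1, 1, 1]

The disjoint cycles are (1, 9, 4, 7, 8, 11)(2)(3, 5)(6)(10), with lengths 6, 2, 1, 1, 1 in non-increasing order.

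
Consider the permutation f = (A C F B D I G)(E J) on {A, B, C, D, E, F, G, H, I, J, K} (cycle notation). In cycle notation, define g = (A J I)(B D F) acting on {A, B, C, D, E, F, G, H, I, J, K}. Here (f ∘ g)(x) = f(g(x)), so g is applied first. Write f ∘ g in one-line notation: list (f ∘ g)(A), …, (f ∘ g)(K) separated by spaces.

(f ∘ g)(x) = f(g(x)). Computing each image: f(g(A)) = f(J) = E, f(g(B)) = f(D) = I, f(g(C)) = f(C) = F, f(g(D)) = f(F) = B, f(g(E)) = f(E) = J, f(g(F)) = f(B) = D, f(g(G)) = f(G) = A, f(g(H)) = f(H) = H, f(g(I)) = f(A) = C, f(g(J)) = f(I) = G, f(g(K)) = f(K) = K.
Hence f ∘ g = [E I F B J D A H C G K].

E I F B J D A H C G K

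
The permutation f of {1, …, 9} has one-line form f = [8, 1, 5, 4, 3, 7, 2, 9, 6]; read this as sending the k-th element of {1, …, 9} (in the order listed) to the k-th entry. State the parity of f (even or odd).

In disjoint-cycle form the cycle lengths are 6, 2, 1.
A cycle of length ℓ contributes ℓ−1 transpositions, so f is a product of 5 + 1 = 6 transpositions — even.

even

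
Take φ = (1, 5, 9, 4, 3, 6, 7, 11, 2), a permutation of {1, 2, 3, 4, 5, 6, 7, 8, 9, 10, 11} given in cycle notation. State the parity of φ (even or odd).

even

The cycle lengths are 9, 1, 1.
A cycle of length ℓ contributes ℓ−1 transpositions, so φ is a product of 8 transpositions — even.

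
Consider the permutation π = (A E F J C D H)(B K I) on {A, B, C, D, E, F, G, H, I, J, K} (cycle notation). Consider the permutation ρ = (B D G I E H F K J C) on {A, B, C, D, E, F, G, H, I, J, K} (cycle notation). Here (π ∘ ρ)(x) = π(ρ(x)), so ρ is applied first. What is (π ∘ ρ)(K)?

C

(π ∘ ρ)(K) = π(ρ(K)). ρ(K) = J, then π(J) = C. So (π ∘ ρ)(K) = C.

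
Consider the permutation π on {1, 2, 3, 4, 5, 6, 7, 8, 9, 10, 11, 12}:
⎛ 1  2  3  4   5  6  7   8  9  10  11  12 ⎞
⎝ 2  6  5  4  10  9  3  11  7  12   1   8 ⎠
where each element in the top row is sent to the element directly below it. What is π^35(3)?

10

Tracing 3 → 5 → … returns to 3 after 11 steps, so 3 lies in an 11-cycle (1, 2, 6, 9, 7, 3, 5, 10, 12, 8, 11).
On an 11-cycle, π^11 is the identity, so π^35 = π^2 there (35 ≡ 2 mod 11).
Stepping 2 places around the cycle: 3 → 5 → 10.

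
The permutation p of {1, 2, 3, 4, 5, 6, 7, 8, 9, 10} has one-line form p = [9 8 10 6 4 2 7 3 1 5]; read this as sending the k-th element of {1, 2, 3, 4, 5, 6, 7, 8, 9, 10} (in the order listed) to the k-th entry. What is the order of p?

Writing p as disjoint cycles, the cycle lengths are 7, 2, 1.
Since disjoint cycles commute, ord(p) = lcm(7, 2) = 14.

14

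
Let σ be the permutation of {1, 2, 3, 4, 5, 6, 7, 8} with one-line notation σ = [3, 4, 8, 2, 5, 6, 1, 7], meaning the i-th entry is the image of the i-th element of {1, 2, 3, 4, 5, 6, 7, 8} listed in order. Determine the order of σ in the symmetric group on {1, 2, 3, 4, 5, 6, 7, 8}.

4

The disjoint-cycle form of σ has cycle lengths 4, 2, 1, 1.
Since disjoint cycles commute, ord(σ) = lcm(4, 2) = 4.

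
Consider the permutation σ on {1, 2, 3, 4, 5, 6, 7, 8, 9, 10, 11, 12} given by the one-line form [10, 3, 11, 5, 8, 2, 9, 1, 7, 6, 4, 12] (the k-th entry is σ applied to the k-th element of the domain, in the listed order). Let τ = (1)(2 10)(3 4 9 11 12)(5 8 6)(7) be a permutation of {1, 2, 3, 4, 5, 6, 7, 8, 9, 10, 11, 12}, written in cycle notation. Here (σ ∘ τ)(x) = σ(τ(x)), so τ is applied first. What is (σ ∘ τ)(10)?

First apply τ: τ(10) = 2, then σ(2) = 3. Thus (σ ∘ τ)(10) = 3.

3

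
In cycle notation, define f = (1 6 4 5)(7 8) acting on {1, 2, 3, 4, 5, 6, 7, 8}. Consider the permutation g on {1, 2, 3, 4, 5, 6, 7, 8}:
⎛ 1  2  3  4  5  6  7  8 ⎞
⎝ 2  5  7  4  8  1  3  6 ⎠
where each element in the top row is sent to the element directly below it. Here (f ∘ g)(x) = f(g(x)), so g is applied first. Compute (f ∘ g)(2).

1

g(2) = 5, then f(5) = 1; composing gives (f ∘ g)(2) = 1.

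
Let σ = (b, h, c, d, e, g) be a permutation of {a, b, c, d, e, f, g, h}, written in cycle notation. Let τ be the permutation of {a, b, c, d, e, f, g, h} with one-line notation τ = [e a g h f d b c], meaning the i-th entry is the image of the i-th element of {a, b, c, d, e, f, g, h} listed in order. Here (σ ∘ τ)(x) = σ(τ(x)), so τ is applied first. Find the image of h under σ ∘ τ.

d

(σ ∘ τ)(h) = σ(τ(h)). τ(h) = c, then σ(c) = d. So (σ ∘ τ)(h) = d.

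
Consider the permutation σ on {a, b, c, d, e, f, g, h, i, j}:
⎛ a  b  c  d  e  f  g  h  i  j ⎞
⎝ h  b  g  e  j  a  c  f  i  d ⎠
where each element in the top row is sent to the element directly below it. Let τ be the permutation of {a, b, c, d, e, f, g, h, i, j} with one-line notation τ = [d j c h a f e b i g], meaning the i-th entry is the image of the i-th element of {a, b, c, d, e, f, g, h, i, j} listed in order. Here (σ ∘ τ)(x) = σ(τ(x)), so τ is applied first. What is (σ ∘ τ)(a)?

First apply τ: τ(a) = d, then σ(d) = e. Thus (σ ∘ τ)(a) = e.

e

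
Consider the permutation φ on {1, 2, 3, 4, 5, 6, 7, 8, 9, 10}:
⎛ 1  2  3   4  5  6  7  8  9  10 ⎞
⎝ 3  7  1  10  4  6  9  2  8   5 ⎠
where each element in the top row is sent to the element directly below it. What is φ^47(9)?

Tracing 9 → 8 → … returns to 9 after 4 steps, so 9 lies in a 4-cycle (2 7 9 8).
On a 4-cycle, φ^4 is the identity, so φ^47 = φ^3 there (47 ≡ 3 mod 4).
Advancing 3 steps from 9: 9 → 8 → 2 → 7.

7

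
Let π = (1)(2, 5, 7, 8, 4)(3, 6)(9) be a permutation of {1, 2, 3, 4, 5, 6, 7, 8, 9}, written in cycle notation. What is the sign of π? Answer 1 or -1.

-1

The cycle lengths are 5, 2, 1, 1.
A cycle is odd iff its length is even; π has 1 even-length cycle, so sgn(π) = (−1)^1 and π is odd.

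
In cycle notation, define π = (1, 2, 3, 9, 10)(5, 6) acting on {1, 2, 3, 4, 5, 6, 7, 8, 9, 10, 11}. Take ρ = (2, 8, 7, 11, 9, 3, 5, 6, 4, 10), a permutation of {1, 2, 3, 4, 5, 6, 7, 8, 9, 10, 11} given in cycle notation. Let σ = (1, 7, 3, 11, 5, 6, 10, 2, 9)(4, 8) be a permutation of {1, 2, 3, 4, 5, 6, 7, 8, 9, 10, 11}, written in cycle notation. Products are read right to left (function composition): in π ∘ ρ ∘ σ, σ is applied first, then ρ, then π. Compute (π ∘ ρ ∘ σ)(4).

Chase 4: σ(4) = 8; ρ(8) = 7; π(7) = 7. Hence (π ∘ ρ ∘ σ)(4) = 7.

7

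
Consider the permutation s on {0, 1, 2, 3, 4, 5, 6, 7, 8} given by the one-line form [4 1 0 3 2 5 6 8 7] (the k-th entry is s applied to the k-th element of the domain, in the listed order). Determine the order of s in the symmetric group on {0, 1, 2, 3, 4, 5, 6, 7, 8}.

6

The disjoint-cycle form of s has cycle lengths 3, 2, 1, 1, 1, 1.
Since disjoint cycles commute, ord(s) = lcm(3, 2) = 6.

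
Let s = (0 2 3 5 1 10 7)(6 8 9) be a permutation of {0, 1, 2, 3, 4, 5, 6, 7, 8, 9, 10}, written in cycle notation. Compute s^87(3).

10

3 lies in the 7-cycle (0 2 3 5 1 10 7).
On a 7-cycle, s^7 is the identity, so s^87 = s^3 there (87 ≡ 3 mod 7).
Stepping 3 places around the cycle: 3 → 5 → 1 → 10.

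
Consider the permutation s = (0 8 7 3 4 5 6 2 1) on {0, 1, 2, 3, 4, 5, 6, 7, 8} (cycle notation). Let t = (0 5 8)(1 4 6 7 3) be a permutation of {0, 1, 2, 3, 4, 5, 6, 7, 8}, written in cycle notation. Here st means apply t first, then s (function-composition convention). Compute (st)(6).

t(6) = 7, then s(7) = 3; composing gives (st)(6) = 3.

3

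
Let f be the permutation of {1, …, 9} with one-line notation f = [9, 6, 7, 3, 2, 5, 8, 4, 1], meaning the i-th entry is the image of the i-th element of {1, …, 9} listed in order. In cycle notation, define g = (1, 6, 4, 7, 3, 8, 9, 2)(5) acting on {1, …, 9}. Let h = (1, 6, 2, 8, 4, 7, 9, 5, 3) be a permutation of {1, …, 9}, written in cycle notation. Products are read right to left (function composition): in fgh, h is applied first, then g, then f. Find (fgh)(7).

6

Chase 7: h(7) = 9; g(9) = 2; f(2) = 6. Hence (fgh)(7) = 6.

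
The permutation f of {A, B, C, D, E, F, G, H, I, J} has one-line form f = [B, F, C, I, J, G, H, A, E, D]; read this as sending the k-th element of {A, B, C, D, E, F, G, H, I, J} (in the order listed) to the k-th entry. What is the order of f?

Decomposing into disjoint cycles gives cycle lengths 5, 4, 1.
The order is lcm(5, 4) = 20.

20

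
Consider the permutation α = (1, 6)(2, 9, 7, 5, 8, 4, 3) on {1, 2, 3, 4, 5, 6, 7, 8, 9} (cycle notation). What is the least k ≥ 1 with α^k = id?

14

The cycle type of α is (7, 2).
The order of α is the least common multiple of its cycle lengths: lcm(7, 2) = 14.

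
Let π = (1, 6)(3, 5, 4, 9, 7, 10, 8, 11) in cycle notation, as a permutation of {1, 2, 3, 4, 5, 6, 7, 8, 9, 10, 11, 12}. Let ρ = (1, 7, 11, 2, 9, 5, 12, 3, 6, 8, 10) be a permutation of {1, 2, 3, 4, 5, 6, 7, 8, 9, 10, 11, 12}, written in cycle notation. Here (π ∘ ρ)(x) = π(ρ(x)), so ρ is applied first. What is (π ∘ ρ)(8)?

First apply ρ: ρ(8) = 10, then π(10) = 8. Thus (π ∘ ρ)(8) = 8.

8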